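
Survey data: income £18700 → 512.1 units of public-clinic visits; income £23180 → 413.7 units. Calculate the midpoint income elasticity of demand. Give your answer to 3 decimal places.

-0.994

ΔQ = 413.7 − 512.1 = -98.4; midpoint Q̄ = (512.1 + 413.7)/2 = 462.9.
ΔI = 23180 − 18700 = 4480; midpoint Ī = (18700 + 23180)/2 = 20940.
η = (ΔQ/Q̄) ÷ (ΔI/Ī) = (-98.4/462.9) ÷ (4480/20940) = -0.994.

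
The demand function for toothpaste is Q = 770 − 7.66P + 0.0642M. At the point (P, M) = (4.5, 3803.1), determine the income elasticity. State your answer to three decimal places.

At P = 4.5, M = 3803.1: Q = 979.689.
Holding P constant, ∂Q/∂M = 0.0642.
η_M = (∂Q/∂M)·(M/Q) = 0.0642 × (3803.1/979.689) = 0.249.

0.249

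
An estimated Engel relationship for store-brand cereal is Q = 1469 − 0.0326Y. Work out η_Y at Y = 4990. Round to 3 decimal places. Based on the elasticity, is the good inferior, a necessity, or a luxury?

At Y = 4990: Q = 1306.326.
dQ/dY = −0.0326.
η = (dQ/dY)·(Y/Q) = -0.0326 × (4990/1306.326) = -0.125.
Since η < 0, the good is an inferior good.

-0.125 (inferior good)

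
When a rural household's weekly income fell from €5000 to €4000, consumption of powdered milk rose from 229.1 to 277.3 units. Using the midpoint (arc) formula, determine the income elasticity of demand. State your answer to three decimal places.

ΔQ = 277.3 − 229.1 = 48.2; midpoint Q̄ = (229.1 + 277.3)/2 = 253.2.
ΔI = 4000 − 5000 = -1000; midpoint Ī = (5000 + 4000)/2 = 4500.
η = (ΔQ/Q̄) ÷ (ΔI/Ī) = (48.2/253.2) ÷ (-1000/4500) = -0.857.

-0.857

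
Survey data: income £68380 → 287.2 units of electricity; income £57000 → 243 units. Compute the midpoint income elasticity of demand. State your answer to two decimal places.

0.92

ΔQ = 243 − 287.2 = -44.2; midpoint Q̄ = (287.2 + 243)/2 = 265.1.
ΔI = 57000 − 68380 = -11380; midpoint Ī = (68380 + 57000)/2 = 62690.
η = (ΔQ/Q̄) ÷ (ΔI/Ī) = (-44.2/265.1) ÷ (-11380/62690) = 0.92.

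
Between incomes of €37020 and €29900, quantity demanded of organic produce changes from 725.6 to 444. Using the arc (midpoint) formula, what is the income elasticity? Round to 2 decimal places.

2.26

ΔQ = 444 − 725.6 = -281.6; midpoint Q̄ = (725.6 + 444)/2 = 584.8.
ΔI = 29900 − 37020 = -7120; midpoint Ī = (37020 + 29900)/2 = 33460.
η = (ΔQ/Q̄) ÷ (ΔI/Ī) = (-281.6/584.8) ÷ (-7120/33460) = 2.26.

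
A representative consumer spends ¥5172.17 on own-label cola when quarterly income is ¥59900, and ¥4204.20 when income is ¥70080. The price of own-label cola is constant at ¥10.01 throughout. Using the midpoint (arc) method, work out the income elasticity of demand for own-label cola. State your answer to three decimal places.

With a constant price, Q₁ = 5172.17/10.01 = 516.700 and Q₂ = 4204.20/10.01 = 420.000 (equivalently, work directly with expenditure since P cancels).
Midpoint %ΔQ = (4204.20 − 5172.17)/4688.18 = -0.20647; midpoint %ΔI = (70080 − 59900)/64990 = 0.15664.
η = -0.20647 / 0.15664 = -1.318.

-1.318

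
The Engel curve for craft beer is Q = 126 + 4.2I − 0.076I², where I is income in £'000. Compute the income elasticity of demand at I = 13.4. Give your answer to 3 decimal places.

0.172

At I = 13.4: Q = 168.6334.
dQ/dI = 4.2 − 0.152I = 2.16320.
η = (dQ/dI)·(I/Q) = 2.16320 × (13.4/168.6334) = 0.172.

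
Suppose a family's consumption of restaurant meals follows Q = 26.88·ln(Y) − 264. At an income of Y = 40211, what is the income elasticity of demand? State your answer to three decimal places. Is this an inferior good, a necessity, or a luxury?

At Y = 40211: Q = 20.979.
dQ/dY = 26.88/Y = 0.000668474 at this income.
η = (dQ/dY)·(Y/Q) = 0.000668474 × (40211/20.979) = 1.281.
Since η > 1, the good is a luxury.

1.281 (luxury)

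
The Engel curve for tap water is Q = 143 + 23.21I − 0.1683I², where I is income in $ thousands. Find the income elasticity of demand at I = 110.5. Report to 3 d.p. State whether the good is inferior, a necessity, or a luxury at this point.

At I = 110.5: Q = 652.7199.
dQ/dI = 23.21 − 0.3366I = -13.98430.
η = (dQ/dI)·(I/Q) = -13.98430 × (110.5/652.7199) = -2.367.
η < 0 ⇒ inferior good.

-2.367 (inferior good)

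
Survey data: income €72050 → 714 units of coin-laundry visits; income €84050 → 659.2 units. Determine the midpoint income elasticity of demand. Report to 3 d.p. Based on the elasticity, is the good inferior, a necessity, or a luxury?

ΔQ = 659.2 − 714 = -54.8; midpoint Q̄ = (714 + 659.2)/2 = 686.6.
ΔI = 84050 − 72050 = 12000; midpoint Ī = (72050 + 84050)/2 = 78050.
η = (ΔQ/Q̄) ÷ (ΔI/Ī) = (-54.8/686.6) ÷ (12000/78050) = -0.519.
η < 0 ⇒ inferior good.

-0.519 (inferior good)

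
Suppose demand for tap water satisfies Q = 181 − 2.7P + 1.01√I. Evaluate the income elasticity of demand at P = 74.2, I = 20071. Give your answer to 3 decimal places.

At P = 74.2, I = 20071: Q = 123.749.
Holding P constant, ∂Q/∂I = 1.01/(2√I) = 0.00356457.
η_I = (∂Q/∂I)·(I/Q) = 0.00356457 × (20071/123.749) = 0.578.

0.578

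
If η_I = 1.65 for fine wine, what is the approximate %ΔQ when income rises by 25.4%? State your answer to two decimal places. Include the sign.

41.91%

%ΔQ ≈ η × %ΔI = 1.65 × 25.4% = 41.91%.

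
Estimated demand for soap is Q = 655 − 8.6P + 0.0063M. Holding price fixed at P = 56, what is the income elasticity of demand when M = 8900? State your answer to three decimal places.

At P = 56, M = 8900: Q = 229.470.
Holding P constant, ∂Q/∂M = 0.0063.
η_M = (∂Q/∂M)·(M/Q) = 0.0063 × (8900/229.470) = 0.244.

0.244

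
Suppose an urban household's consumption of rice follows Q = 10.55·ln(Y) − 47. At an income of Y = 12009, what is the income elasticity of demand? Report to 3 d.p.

At Y = 12009: Q = 52.100.
dQ/dY = 10.55/Y = 0.000878508 at this income.
η = (dQ/dY)·(Y/Q) = 0.000878508 × (12009/52.100) = 0.202.

0.202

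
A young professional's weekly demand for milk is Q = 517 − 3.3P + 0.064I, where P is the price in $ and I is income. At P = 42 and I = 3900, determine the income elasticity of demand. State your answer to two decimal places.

0.40

At P = 42, I = 3900: Q = 628.000.
Holding P constant, ∂Q/∂I = 0.064.
η_I = (∂Q/∂I)·(I/Q) = 0.064 × (3900/628.000) = 0.40.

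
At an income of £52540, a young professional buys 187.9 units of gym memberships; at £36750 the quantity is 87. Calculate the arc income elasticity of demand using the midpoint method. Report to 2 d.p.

ΔQ = 87 − 187.9 = -100.9; midpoint Q̄ = (187.9 + 87)/2 = 137.45.
ΔI = 36750 − 52540 = -15790; midpoint Ī = (52540 + 36750)/2 = 44645.
η = (ΔQ/Q̄) ÷ (ΔI/Ī) = (-100.9/137.45) ÷ (-15790/44645) = 2.08.

2.08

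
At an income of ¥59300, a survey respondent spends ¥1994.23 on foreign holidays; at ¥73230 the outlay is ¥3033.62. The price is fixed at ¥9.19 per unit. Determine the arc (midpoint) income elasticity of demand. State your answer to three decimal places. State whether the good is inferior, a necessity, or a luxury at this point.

1.967 (luxury)

With a constant price, Q₁ = 1994.23/9.19 = 217.000 and Q₂ = 3033.62/9.19 = 330.100 (equivalently, work directly with expenditure since P cancels).
Midpoint %ΔQ = (3033.62 − 1994.23)/2513.93 = 0.41345; midpoint %ΔI = (73230 − 59300)/66265 = 0.21022.
η = 0.41345 / 0.21022 = 1.967.
η > 1 ⇒ luxury.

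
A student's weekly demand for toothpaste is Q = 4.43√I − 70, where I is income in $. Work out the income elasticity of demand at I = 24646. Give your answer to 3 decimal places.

At I = 24646: Q = 625.468.
dQ/dI = 4.43/(2√I) = 0.0141091 at this income.
η = (dQ/dI)·(I/Q) = 0.0141091 × (24646/625.468) = 0.556.

0.556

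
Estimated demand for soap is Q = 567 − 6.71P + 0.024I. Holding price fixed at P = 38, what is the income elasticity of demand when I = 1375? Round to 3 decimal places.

0.096

At P = 38, I = 1375: Q = 345.020.
Holding P constant, ∂Q/∂I = 0.024.
η_I = (∂Q/∂I)·(I/Q) = 0.024 × (1375/345.020) = 0.096.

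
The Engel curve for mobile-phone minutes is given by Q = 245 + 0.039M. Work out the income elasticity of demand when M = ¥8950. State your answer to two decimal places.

At M = 8950: Q = 594.050.
dQ/dM = 0.039.
η = (dQ/dM)·(M/Q) = 0.039 × (8950/594.050) = 0.59.

0.59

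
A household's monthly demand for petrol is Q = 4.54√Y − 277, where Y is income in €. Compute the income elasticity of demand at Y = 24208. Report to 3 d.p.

At Y = 24208: Q = 429.375.
dQ/dY = 4.54/(2√Y) = 0.0145897 at this income.
η = (dQ/dY)·(Y/Q) = 0.0145897 × (24208/429.375) = 0.823.

0.823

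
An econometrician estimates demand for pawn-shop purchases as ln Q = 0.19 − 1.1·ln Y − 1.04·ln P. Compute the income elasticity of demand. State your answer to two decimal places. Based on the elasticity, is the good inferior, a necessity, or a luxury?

In a log-linear demand, the coefficient on ln Y is the income elasticity.
So η = -1.10.
η < 0 ⇒ inferior good.

-1.10 (inferior good)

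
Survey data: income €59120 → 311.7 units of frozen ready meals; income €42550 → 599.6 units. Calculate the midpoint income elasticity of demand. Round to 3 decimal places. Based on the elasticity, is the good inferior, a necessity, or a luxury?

-1.938 (inferior good)

ΔQ = 599.6 − 311.7 = 287.9; midpoint Q̄ = (311.7 + 599.6)/2 = 455.65.
ΔI = 42550 − 59120 = -16570; midpoint Ī = (59120 + 42550)/2 = 50835.
η = (ΔQ/Q̄) ÷ (ΔI/Ī) = (287.9/455.65) ÷ (-16570/50835) = -1.938.
η < 0 ⇒ inferior good.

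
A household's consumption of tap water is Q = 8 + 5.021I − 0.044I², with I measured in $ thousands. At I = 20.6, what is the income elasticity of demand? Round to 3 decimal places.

At I = 20.6: Q = 92.7608.
dQ/dI = 5.021 − 0.088I = 3.20820.
η = (dQ/dI)·(I/Q) = 3.20820 × (20.6/92.7608) = 0.712.

0.712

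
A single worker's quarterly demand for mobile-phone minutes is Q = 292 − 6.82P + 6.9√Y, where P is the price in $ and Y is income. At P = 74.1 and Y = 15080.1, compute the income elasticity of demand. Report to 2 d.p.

At P = 74.1, Y = 15080.1: Q = 633.965.
Holding P constant, ∂Q/∂Y = 6.9/(2√Y) = 0.0280942.
η_Y = (∂Q/∂Y)·(Y/Q) = 0.0280942 × (15080.1/633.965) = 0.67.

0.67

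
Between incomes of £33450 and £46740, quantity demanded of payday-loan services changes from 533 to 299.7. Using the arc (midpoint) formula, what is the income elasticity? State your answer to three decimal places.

-1.691

ΔQ = 299.7 − 533 = -233.3; midpoint Q̄ = (533 + 299.7)/2 = 416.35.
ΔI = 46740 − 33450 = 13290; midpoint Ī = (33450 + 46740)/2 = 40095.
η = (ΔQ/Q̄) ÷ (ΔI/Ī) = (-233.3/416.35) ÷ (13290/40095) = -1.691.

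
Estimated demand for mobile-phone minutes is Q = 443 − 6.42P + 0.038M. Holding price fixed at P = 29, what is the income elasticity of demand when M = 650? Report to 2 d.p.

At P = 29, M = 650: Q = 281.520.
Holding P constant, ∂Q/∂M = 0.038.
η_M = (∂Q/∂M)·(M/Q) = 0.038 × (650/281.520) = 0.09.

0.09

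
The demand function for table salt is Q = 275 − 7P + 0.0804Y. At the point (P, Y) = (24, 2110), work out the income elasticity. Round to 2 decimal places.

0.61

At P = 24, Y = 2110: Q = 276.644.
Holding P constant, ∂Q/∂Y = 0.0804.
η_Y = (∂Q/∂Y)·(Y/Q) = 0.0804 × (2110/276.644) = 0.61.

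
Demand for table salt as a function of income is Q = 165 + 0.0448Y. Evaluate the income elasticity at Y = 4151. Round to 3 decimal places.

At Y = 4151: Q = 350.965.
dQ/dY = 0.0448.
η = (dQ/dY)·(Y/Q) = 0.0448 × (4151/350.965) = 0.530.

0.530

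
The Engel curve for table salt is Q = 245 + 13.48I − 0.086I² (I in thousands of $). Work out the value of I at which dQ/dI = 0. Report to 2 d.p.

dQ/dI = 13.48 − 0.172I.
The good is inferior where dQ/dI < 0. Setting dQ/dI = 0 gives I = 13.48 / 0.172 = 78.37.

78.37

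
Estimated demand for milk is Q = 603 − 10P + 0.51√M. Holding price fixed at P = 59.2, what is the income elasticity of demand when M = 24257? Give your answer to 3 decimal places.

At P = 59.2, M = 24257: Q = 90.431.
Holding P constant, ∂Q/∂M = 0.51/(2√M) = 0.00163728.
η_M = (∂Q/∂M)·(M/Q) = 0.00163728 × (24257/90.431) = 0.439.

0.439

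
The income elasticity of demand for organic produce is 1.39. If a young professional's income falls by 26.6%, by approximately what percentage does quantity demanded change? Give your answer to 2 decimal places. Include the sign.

-36.97%

%ΔQ ≈ η × %ΔI = 1.39 × (-26.6%) = -36.97%.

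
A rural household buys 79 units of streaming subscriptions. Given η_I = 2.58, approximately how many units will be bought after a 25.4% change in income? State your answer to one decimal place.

%ΔQ ≈ η × %ΔI = 2.58 × 25.4% = 65.532%.
New Q ≈ 79 × (1 + 0.65532) = 130.8.

130.8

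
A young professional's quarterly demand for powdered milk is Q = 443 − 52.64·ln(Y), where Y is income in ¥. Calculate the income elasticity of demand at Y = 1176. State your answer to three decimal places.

-0.743

At Y = 1176: Q = 70.842.
dQ/dY = -52.64/Y = -0.0447619 at this income.
η = (dQ/dY)·(Y/Q) = -0.0447619 × (1176/70.842) = -0.743.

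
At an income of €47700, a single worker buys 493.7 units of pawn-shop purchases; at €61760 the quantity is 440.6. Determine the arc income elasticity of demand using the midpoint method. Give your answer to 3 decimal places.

ΔQ = 440.6 − 493.7 = -53.1; midpoint Q̄ = (493.7 + 440.6)/2 = 467.15.
ΔI = 61760 − 47700 = 14060; midpoint Ī = (47700 + 61760)/2 = 54730.
η = (ΔQ/Q̄) ÷ (ΔI/Ī) = (-53.1/467.15) ÷ (14060/54730) = -0.442.

-0.442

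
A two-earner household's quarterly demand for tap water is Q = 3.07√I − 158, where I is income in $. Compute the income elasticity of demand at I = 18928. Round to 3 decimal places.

0.799

At I = 18928: Q = 264.368.
dQ/dI = 3.07/(2√I) = 0.0111572 at this income.
η = (dQ/dI)·(I/Q) = 0.0111572 × (18928/264.368) = 0.799.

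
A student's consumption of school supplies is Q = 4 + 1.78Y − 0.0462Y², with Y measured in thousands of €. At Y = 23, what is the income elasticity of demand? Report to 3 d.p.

At Y = 23: Q = 20.5002.
dQ/dY = 1.78 − 0.0924Y = -0.34520.
η = (dQ/dY)·(Y/Q) = -0.34520 × (23/20.5002) = -0.387.

-0.387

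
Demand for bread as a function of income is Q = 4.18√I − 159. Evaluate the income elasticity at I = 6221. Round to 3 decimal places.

0.966

At I = 6221: Q = 170.690.
dQ/dI = 4.18/(2√I) = 0.0264982 at this income.
η = (dQ/dI)·(I/Q) = 0.0264982 × (6221/170.690) = 0.966.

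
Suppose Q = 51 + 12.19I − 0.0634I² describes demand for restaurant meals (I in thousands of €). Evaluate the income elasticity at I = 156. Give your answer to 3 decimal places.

At I = 156: Q = 409.7376.
dQ/dI = 12.19 − 0.1268I = -7.59080.
η = (dQ/dI)·(I/Q) = -7.59080 × (156/409.7376) = -2.890.

-2.890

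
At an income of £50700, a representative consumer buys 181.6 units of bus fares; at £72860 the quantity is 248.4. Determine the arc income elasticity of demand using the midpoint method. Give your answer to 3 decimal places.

0.866

ΔQ = 248.4 − 181.6 = 66.8; midpoint Q̄ = (181.6 + 248.4)/2 = 215.
ΔI = 72860 − 50700 = 22160; midpoint Ī = (50700 + 72860)/2 = 61780.
η = (ΔQ/Q̄) ÷ (ΔI/Ī) = (66.8/215) ÷ (22160/61780) = 0.866.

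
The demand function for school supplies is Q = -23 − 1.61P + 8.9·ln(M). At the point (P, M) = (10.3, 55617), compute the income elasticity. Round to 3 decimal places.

0.154

At P = 10.3, M = 55617: Q = 57.661.
Holding P constant, ∂Q/∂M = 8.9/M = 0.000160023.
η_M = (∂Q/∂M)·(M/Q) = 0.000160023 × (55617/57.661) = 0.154.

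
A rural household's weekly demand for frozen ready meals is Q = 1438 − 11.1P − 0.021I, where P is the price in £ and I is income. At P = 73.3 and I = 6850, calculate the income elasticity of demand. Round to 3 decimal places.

At P = 73.3, I = 6850: Q = 480.520.
Holding P constant, ∂Q/∂I = −0.021.
η_I = (∂Q/∂I)·(I/Q) = -0.021 × (6850/480.520) = -0.299.

-0.299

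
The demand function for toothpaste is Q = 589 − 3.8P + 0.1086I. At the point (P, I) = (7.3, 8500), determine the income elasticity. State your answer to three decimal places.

At P = 7.3, I = 8500: Q = 1484.360.
Holding P constant, ∂Q/∂I = 0.1086.
η_I = (∂Q/∂I)·(I/Q) = 0.1086 × (8500/1484.360) = 0.622.

0.622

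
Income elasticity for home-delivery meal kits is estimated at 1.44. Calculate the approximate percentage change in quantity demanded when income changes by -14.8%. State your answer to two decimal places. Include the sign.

%ΔQ ≈ η × %ΔI = 1.44 × (-14.8%) = -21.31%.

-21.31%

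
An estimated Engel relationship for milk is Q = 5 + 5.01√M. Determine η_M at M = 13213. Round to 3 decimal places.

0.496

At M = 13213: Q = 580.889.
dQ/dM = 5.01/(2√M) = 0.0217925 at this income.
η = (dQ/dM)·(M/Q) = 0.0217925 × (13213/580.889) = 0.496.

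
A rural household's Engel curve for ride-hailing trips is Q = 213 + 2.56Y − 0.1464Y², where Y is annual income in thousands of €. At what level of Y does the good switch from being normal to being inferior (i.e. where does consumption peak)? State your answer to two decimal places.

8.74

dQ/dY = 2.56 − 0.2928Y.
The good is inferior where dQ/dY < 0. Setting dQ/dY = 0 gives Y = 2.56 / 0.2928 = 8.74.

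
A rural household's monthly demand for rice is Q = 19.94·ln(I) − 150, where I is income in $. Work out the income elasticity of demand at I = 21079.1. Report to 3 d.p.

At I = 21079.1: Q = 48.523.
dQ/dI = 19.94/I = 0.000945961 at this income.
η = (dQ/dI)·(I/Q) = 0.000945961 × (21079.1/48.523) = 0.411.

0.411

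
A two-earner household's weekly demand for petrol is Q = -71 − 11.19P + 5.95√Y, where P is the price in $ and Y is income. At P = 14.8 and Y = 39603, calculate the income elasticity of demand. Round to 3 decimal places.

At P = 14.8, Y = 39603: Q = 947.468.
Holding P constant, ∂Q/∂Y = 5.95/(2√Y) = 0.0149494.
η_Y = (∂Q/∂Y)·(Y/Q) = 0.0149494 × (39603/947.468) = 0.625.

0.625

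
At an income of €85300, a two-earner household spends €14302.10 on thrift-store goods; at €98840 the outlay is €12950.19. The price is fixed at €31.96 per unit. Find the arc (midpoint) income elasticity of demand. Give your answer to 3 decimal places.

-0.675

With a constant price, Q₁ = 14302.10/31.96 = 447.500 and Q₂ = 12950.19/31.96 = 405.200 (equivalently, work directly with expenditure since P cancels).
Midpoint %ΔQ = (12950.19 − 14302.10)/13626.15 = -0.09921; midpoint %ΔI = (98840 − 85300)/92070 = 0.14706.
η = -0.09921 / 0.14706 = -0.675.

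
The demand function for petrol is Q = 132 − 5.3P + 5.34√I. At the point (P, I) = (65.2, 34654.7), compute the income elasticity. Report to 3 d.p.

0.637

At P = 65.2, I = 34654.7: Q = 780.522.
Holding P constant, ∂Q/∂I = 5.34/(2√I) = 0.0143427.
η_I = (∂Q/∂I)·(I/Q) = 0.0143427 × (34654.7/780.522) = 0.637.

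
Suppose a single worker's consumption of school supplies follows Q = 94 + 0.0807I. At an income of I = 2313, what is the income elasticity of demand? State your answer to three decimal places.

0.665

At I = 2313: Q = 280.659.
dQ/dI = 0.0807.
η = (dQ/dI)·(I/Q) = 0.0807 × (2313/280.659) = 0.665.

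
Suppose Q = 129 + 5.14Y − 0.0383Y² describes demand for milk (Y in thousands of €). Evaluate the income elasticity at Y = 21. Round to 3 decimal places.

At Y = 21: Q = 220.0497.
dQ/dY = 5.14 − 0.0766Y = 3.53140.
η = (dQ/dY)·(Y/Q) = 3.53140 × (21/220.0497) = 0.337.

0.337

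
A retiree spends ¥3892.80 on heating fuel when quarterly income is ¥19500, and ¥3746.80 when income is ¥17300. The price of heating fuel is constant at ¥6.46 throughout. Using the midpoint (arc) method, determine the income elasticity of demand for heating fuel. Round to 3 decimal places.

0.320

With a constant price, Q₁ = 3892.80/6.46 = 602.601 and Q₂ = 3746.80/6.46 = 580.000 (equivalently, work directly with expenditure since P cancels).
Midpoint %ΔQ = (3746.80 − 3892.80)/3819.80 = -0.03822; midpoint %ΔI = (17300 − 19500)/18400 = -0.11957.
η = -0.03822 / -0.11957 = 0.320.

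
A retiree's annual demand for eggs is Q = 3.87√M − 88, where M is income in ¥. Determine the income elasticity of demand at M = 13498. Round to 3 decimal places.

At M = 13498: Q = 361.620.
dQ/dM = 3.87/(2√M) = 0.0166551 at this income.
η = (dQ/dM)·(M/Q) = 0.0166551 × (13498/361.620) = 0.622.

0.622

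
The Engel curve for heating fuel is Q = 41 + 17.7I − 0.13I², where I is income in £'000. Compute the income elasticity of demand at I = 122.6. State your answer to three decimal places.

-6.762

At I = 122.6: Q = 257.0212.
dQ/dI = 17.7 − 0.26I = -14.17600.
η = (dQ/dI)·(I/Q) = -14.17600 × (122.6/257.0212) = -6.762.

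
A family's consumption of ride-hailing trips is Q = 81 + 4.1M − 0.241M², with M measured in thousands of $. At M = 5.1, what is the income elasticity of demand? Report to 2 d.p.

At M = 5.1: Q = 95.6416.
dQ/dM = 4.1 − 0.482M = 1.64180.
η = (dQ/dM)·(M/Q) = 1.64180 × (5.1/95.6416) = 0.09.

0.09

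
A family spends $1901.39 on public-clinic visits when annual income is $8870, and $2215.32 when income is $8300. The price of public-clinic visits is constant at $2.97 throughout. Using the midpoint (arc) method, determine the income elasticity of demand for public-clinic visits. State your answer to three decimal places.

With a constant price, Q₁ = 1901.39/2.97 = 640.199 and Q₂ = 2215.32/2.97 = 745.899 (equivalently, work directly with expenditure since P cancels).
Midpoint %ΔQ = (2215.32 − 1901.39)/2058.36 = 0.15251; midpoint %ΔI = (8300 − 8870)/8585 = -0.06639.
η = 0.15251 / -0.06639 = -2.297.

-2.297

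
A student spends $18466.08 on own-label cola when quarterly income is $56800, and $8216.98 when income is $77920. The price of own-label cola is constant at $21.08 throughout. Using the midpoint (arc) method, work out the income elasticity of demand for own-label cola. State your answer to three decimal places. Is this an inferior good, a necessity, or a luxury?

With a constant price, Q₁ = 18466.08/21.08 = 876.000 and Q₂ = 8216.98/21.08 = 389.800 (equivalently, work directly with expenditure since P cancels).
Midpoint %ΔQ = (8216.98 − 18466.08)/13341.53 = -0.76821; midpoint %ΔI = (77920 − 56800)/67360 = 0.31354.
η = -0.76821 / 0.31354 = -2.450.
η < 0 ⇒ inferior good.

-2.450 (inferior good)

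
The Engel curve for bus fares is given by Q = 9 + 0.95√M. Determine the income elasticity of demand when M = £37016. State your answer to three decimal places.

At M = 37016: Q = 191.776.
dQ/dM = 0.95/(2√M) = 0.00246887 at this income.
η = (dQ/dM)·(M/Q) = 0.00246887 × (37016/191.776) = 0.477.

0.477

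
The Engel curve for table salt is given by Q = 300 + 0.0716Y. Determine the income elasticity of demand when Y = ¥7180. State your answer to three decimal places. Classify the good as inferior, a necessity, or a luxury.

At Y = 7180: Q = 814.088.
dQ/dY = 0.0716.
η = (dQ/dY)·(Y/Q) = 0.0716 × (7180/814.088) = 0.631.
Since 0 < η < 1, the good is a necessity.

0.631 (necessity)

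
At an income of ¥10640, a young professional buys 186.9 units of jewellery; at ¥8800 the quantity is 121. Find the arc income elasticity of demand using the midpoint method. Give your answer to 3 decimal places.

2.261

ΔQ = 121 − 186.9 = -65.9; midpoint Q̄ = (186.9 + 121)/2 = 153.95.
ΔI = 8800 − 10640 = -1840; midpoint Ī = (10640 + 8800)/2 = 9720.
η = (ΔQ/Q̄) ÷ (ΔI/Ī) = (-65.9/153.95) ÷ (-1840/9720) = 2.261.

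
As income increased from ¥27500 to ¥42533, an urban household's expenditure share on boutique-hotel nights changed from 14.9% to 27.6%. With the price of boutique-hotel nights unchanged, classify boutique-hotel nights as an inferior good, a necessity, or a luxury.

luxury

The budget share rises as income rises, so η > 1.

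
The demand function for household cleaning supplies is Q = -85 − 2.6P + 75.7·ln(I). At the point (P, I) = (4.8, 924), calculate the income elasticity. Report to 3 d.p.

At P = 4.8, I = 924: Q = 419.454.
Holding P constant, ∂Q/∂I = 75.7/I = 0.0819264.
η_I = (∂Q/∂I)·(I/Q) = 0.0819264 × (924/419.454) = 0.180.

0.180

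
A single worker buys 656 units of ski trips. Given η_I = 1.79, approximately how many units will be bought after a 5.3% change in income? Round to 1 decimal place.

%ΔQ ≈ η × %ΔI = 1.79 × 5.3% = 9.487%.
New Q ≈ 656 × (1 + 0.09487) = 718.2.

718.2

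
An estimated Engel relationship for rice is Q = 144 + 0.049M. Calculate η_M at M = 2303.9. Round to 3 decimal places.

At M = 2303.9: Q = 256.891.
dQ/dM = 0.049.
η = (dQ/dM)·(M/Q) = 0.049 × (2303.9/256.891) = 0.439.

0.439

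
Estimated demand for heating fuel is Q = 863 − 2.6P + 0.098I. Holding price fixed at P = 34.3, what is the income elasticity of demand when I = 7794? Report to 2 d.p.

0.50

At P = 34.3, I = 7794: Q = 1537.632.
Holding P constant, ∂Q/∂I = 0.098.
η_I = (∂Q/∂I)·(I/Q) = 0.098 × (7794/1537.632) = 0.50.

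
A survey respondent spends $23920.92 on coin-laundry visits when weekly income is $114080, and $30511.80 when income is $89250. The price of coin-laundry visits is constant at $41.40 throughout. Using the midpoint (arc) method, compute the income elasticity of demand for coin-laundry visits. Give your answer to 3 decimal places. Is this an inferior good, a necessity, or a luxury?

With a constant price, Q₁ = 23920.92/41.40 = 577.800 and Q₂ = 30511.80/41.40 = 737.000 (equivalently, work directly with expenditure since P cancels).
Midpoint %ΔQ = (30511.80 − 23920.92)/27216.36 = 0.24217; midpoint %ΔI = (89250 − 114080)/101665 = -0.24423.
η = 0.24217 / -0.24423 = -0.992.
η < 0 ⇒ inferior good.

-0.992 (inferior good)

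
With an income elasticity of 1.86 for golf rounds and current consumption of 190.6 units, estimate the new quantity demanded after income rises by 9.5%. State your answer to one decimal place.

%ΔQ ≈ η × %ΔI = 1.86 × 9.5% = 17.67%.
New Q ≈ 190.6 × (1 + 0.1767) = 224.3.

224.3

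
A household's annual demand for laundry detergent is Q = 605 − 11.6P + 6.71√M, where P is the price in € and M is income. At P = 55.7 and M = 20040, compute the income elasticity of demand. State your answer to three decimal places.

At P = 55.7, M = 20040: Q = 908.766.
Holding P constant, ∂Q/∂M = 6.71/(2√M) = 0.0236997.
η_M = (∂Q/∂M)·(M/Q) = 0.0236997 × (20040/908.766) = 0.523.

0.523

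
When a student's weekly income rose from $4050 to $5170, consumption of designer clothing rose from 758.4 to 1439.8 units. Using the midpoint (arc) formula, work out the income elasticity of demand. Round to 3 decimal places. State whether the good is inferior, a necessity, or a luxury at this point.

ΔQ = 1439.8 − 758.4 = 681.4; midpoint Q̄ = (758.4 + 1439.8)/2 = 1099.1.
ΔI = 5170 − 4050 = 1120; midpoint Ī = (4050 + 5170)/2 = 4610.
η = (ΔQ/Q̄) ÷ (ΔI/Ī) = (681.4/1099.1) ÷ (1120/4610) = 2.552.
η > 1 ⇒ luxury.

2.552 (luxury)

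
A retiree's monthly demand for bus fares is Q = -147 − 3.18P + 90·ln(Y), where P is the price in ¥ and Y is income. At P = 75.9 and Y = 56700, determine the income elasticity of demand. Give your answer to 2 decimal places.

0.15

At P = 75.9, Y = 56700: Q = 596.736.
Holding P constant, ∂Q/∂Y = 90/Y = 0.0015873.
η_Y = (∂Q/∂Y)·(Y/Q) = 0.0015873 × (56700/596.736) = 0.15.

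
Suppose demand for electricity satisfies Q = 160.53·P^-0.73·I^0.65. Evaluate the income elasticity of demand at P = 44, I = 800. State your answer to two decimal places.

For a multiplicative demand Q = A·P^α·I^β, the income elasticity is β everywhere.
Here β = 0.65, so η = 0.65.

0.65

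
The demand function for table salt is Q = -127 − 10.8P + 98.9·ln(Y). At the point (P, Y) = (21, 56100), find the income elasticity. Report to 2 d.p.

At P = 21, Y = 56100: Q = 727.661.
Holding P constant, ∂Q/∂Y = 98.9/Y = 0.00176292.
η_Y = (∂Q/∂Y)·(Y/Q) = 0.00176292 × (56100/727.661) = 0.14.

0.14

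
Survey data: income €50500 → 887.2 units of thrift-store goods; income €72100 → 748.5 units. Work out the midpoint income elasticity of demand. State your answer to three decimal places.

-0.481

ΔQ = 748.5 − 887.2 = -138.7; midpoint Q̄ = (887.2 + 748.5)/2 = 817.85.
ΔI = 72100 − 50500 = 21600; midpoint Ī = (50500 + 72100)/2 = 61300.
η = (ΔQ/Q̄) ÷ (ΔI/Ī) = (-138.7/817.85) ÷ (21600/61300) = -0.481.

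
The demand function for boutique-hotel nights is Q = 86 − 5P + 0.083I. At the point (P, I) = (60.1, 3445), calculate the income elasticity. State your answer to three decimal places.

4.003

At P = 60.1, I = 3445: Q = 71.435.
Holding P constant, ∂Q/∂I = 0.083.
η_I = (∂Q/∂I)·(I/Q) = 0.083 × (3445/71.435) = 4.003.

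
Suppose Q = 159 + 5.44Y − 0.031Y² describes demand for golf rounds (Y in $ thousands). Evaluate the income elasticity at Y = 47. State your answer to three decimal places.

At Y = 47: Q = 346.2010.
dQ/dY = 5.44 − 0.062Y = 2.52600.
η = (dQ/dY)·(Y/Q) = 2.52600 × (47/346.2010) = 0.343.

0.343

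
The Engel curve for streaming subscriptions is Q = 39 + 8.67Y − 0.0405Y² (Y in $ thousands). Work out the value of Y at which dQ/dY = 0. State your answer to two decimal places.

107.04

dQ/dY = 8.67 − 0.081Y.
The good is inferior where dQ/dY < 0. Setting dQ/dY = 0 gives Y = 8.67 / 0.081 = 107.04.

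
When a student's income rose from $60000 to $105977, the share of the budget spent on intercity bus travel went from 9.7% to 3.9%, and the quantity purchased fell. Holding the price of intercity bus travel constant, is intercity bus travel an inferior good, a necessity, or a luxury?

Quantity demanded falls as income rises, so η < 0.

inferior good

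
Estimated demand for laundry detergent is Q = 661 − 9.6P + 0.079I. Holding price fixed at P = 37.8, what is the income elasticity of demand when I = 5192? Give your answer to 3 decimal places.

0.579

At P = 37.8, I = 5192: Q = 708.288.
Holding P constant, ∂Q/∂I = 0.079.
η_I = (∂Q/∂I)·(I/Q) = 0.079 × (5192/708.288) = 0.579.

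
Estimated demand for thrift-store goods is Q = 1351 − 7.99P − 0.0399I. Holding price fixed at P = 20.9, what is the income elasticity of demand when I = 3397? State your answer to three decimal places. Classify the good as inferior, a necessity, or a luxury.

-0.129 (inferior good)

At P = 20.9, I = 3397: Q = 1048.469.
Holding P constant, ∂Q/∂I = −0.0399.
η_I = (∂Q/∂I)·(I/Q) = -0.0399 × (3397/1048.469) = -0.129.
Since η < 0, this is an inferior good.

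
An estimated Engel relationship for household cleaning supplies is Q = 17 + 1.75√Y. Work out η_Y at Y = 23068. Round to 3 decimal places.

At Y = 23068: Q = 282.793.
dQ/dY = 1.75/(2√Y) = 0.00576107 at this income.
η = (dQ/dY)·(Y/Q) = 0.00576107 × (23068/282.793) = 0.470.

0.470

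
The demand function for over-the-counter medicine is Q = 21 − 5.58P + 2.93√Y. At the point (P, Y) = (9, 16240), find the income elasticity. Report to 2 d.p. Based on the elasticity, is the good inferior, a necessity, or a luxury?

At P = 9, Y = 16240: Q = 344.168.
Holding P constant, ∂Q/∂Y = 2.93/(2√Y) = 0.0114959.
η_Y = (∂Q/∂Y)·(Y/Q) = 0.0114959 × (16240/344.168) = 0.54.
Since 0 < η < 1, this is a necessity.

0.54 (necessity)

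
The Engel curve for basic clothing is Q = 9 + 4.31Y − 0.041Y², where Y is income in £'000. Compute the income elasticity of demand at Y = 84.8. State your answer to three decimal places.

At Y = 84.8: Q = 79.6554.
dQ/dY = 4.31 − 0.082Y = -2.64360.
η = (dQ/dY)·(Y/Q) = -2.64360 × (84.8/79.6554) = -2.814.

-2.814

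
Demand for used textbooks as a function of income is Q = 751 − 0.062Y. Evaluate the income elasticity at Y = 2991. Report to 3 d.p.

-0.328

At Y = 2991: Q = 565.558.
dQ/dY = −0.062.
η = (dQ/dY)·(Y/Q) = -0.062 × (2991/565.558) = -0.328.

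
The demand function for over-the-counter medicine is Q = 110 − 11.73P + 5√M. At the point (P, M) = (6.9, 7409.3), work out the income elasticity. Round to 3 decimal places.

0.468

At P = 6.9, M = 7409.3: Q = 459.449.
Holding P constant, ∂Q/∂M = 5/(2√M) = 0.0290437.
η_M = (∂Q/∂M)·(M/Q) = 0.0290437 × (7409.3/459.449) = 0.468.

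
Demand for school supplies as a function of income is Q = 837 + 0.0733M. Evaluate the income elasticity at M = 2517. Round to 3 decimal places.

At M = 2517: Q = 1021.496.
dQ/dM = 0.0733.
η = (dQ/dM)·(M/Q) = 0.0733 × (2517/1021.496) = 0.181.

0.181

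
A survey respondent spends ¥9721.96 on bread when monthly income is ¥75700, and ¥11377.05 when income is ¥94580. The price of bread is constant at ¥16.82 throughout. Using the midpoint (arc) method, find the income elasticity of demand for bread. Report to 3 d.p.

With a constant price, Q₁ = 9721.96/16.82 = 578.000 and Q₂ = 11377.05/16.82 = 676.400 (equivalently, work directly with expenditure since P cancels).
Midpoint %ΔQ = (11377.05 − 9721.96)/10549.51 = 0.15689; midpoint %ΔI = (94580 − 75700)/85140 = 0.22175.
η = 0.15689 / 0.22175 = 0.707.

0.707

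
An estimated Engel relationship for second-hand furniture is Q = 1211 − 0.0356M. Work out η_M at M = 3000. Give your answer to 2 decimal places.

-0.10

At M = 3000: Q = 1104.200.
dQ/dM = −0.0356.
η = (dQ/dM)·(M/Q) = -0.0356 × (3000/1104.200) = -0.10.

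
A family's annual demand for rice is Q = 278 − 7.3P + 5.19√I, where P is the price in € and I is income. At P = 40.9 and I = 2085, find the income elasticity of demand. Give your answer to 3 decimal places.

At P = 40.9, I = 2085: Q = 216.415.
Holding P constant, ∂Q/∂I = 5.19/(2√I) = 0.0568309.
η_I = (∂Q/∂I)·(I/Q) = 0.0568309 × (2085/216.415) = 0.548.

0.548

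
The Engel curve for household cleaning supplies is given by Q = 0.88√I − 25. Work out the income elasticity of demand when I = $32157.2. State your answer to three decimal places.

0.594

At I = 32157.2: Q = 132.805.
dQ/dI = 0.88/(2√I) = 0.00245366 at this income.
η = (dQ/dI)·(I/Q) = 0.00245366 × (32157.2/132.805) = 0.594.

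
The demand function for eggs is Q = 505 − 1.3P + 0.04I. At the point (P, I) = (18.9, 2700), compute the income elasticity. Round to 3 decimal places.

At P = 18.9, I = 2700: Q = 588.430.
Holding P constant, ∂Q/∂I = 0.04.
η_I = (∂Q/∂I)·(I/Q) = 0.04 × (2700/588.430) = 0.184.

0.184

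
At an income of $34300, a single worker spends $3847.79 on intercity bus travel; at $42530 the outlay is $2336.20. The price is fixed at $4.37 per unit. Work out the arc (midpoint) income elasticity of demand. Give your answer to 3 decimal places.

With a constant price, Q₁ = 3847.79/4.37 = 880.501 and Q₂ = 2336.20/4.37 = 534.600 (equivalently, work directly with expenditure since P cancels).
Midpoint %ΔQ = (2336.20 − 3847.79)/3092.00 = -0.48887; midpoint %ΔI = (42530 − 34300)/38415 = 0.21424.
η = -0.48887 / 0.21424 = -2.282.

-2.282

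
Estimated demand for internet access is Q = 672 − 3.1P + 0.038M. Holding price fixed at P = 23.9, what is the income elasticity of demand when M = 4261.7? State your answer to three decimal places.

At P = 23.9, M = 4261.7: Q = 759.855.
Holding P constant, ∂Q/∂M = 0.038.
η_M = (∂Q/∂M)·(M/Q) = 0.038 × (4261.7/759.855) = 0.213.

0.213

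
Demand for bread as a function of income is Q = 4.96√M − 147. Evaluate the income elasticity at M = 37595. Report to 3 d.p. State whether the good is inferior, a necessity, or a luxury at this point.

0.590 (necessity)

At M = 37595: Q = 814.716.
dQ/dM = 4.96/(2√M) = 0.0127905 at this income.
η = (dQ/dM)·(M/Q) = 0.0127905 × (37595/814.716) = 0.590.
Since 0 < η < 1, the good is a necessity.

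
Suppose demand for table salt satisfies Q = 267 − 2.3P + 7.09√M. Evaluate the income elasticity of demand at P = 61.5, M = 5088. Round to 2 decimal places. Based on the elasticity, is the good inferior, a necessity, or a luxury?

0.40 (necessity)

At P = 61.5, M = 5088: Q = 631.281.
Holding P constant, ∂Q/∂M = 7.09/(2√M) = 0.0496984.
η_M = (∂Q/∂M)·(M/Q) = 0.0496984 × (5088/631.281) = 0.40.
Since 0 < η < 1, this is a necessity.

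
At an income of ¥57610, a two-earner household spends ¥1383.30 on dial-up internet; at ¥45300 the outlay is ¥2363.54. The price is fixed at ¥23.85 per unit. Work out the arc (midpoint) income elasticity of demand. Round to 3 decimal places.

With a constant price, Q₁ = 1383.30/23.85 = 58.000 and Q₂ = 2363.54/23.85 = 99.100 (equivalently, work directly with expenditure since P cancels).
Midpoint %ΔQ = (2363.54 − 1383.30)/1873.42 = 0.52324; midpoint %ΔI = (45300 − 57610)/51455 = -0.23924.
η = 0.52324 / -0.23924 = -2.187.

-2.187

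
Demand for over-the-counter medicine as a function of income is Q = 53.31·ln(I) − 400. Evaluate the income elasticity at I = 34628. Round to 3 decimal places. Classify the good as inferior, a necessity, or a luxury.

0.339 (necessity)

At I = 34628: Q = 157.218.
dQ/dI = 53.31/I = 0.00153951 at this income.
η = (dQ/dI)·(I/Q) = 0.00153951 × (34628/157.218) = 0.339.
Since 0 < η < 1, the good is a necessity.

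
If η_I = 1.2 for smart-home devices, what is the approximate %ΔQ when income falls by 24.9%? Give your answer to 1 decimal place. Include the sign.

-29.9%

%ΔQ ≈ η × %ΔI = 1.2 × (-24.9%) = -29.9%.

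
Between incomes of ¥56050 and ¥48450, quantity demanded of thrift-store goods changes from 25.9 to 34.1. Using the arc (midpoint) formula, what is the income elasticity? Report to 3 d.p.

-1.879

ΔQ = 34.1 − 25.9 = 8.2; midpoint Q̄ = (25.9 + 34.1)/2 = 30.
ΔI = 48450 − 56050 = -7600; midpoint Ī = (56050 + 48450)/2 = 52250.
η = (ΔQ/Q̄) ÷ (ΔI/Ī) = (8.2/30) ÷ (-7600/52250) = -1.879.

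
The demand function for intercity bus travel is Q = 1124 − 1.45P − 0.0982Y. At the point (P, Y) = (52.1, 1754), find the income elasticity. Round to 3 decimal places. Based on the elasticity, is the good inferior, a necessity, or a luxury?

At P = 52.1, Y = 1754: Q = 876.212.
Holding P constant, ∂Q/∂Y = −0.0982.
η_Y = (∂Q/∂Y)·(Y/Q) = -0.0982 × (1754/876.212) = -0.197.
Since η < 0, this is an inferior good.

-0.197 (inferior good)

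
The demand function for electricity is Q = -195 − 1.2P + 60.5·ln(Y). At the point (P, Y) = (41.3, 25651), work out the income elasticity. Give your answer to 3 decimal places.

0.164

At P = 41.3, Y = 25651: Q = 369.656.
Holding P constant, ∂Q/∂Y = 60.5/Y = 0.00235858.
η_Y = (∂Q/∂Y)·(Y/Q) = 0.00235858 × (25651/369.656) = 0.164.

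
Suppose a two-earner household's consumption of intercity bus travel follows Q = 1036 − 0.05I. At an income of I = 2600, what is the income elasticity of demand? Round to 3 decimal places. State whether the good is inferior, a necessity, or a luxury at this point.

At I = 2600: Q = 906.000.
dQ/dI = −0.05.
η = (dQ/dI)·(I/Q) = -0.05 × (2600/906.000) = -0.143.
Since η < 0, the good is an inferior good.

-0.143 (inferior good)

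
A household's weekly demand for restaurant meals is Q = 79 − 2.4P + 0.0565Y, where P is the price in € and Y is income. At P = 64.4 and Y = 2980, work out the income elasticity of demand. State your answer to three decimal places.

At P = 64.4, Y = 2980: Q = 92.810.
Holding P constant, ∂Q/∂Y = 0.0565.
η_Y = (∂Q/∂Y)·(Y/Q) = 0.0565 × (2980/92.810) = 1.814.

1.814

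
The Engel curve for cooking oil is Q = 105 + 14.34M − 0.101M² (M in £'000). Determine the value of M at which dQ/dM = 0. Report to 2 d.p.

70.99

dQ/dM = 14.34 − 0.202M.
The good is inferior where dQ/dM < 0. Setting dQ/dM = 0 gives M = 14.34 / 0.202 = 70.99.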